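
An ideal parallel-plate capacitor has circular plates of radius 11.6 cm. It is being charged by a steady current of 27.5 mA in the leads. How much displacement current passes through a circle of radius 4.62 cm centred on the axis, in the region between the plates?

Between the plates the displacement current equals the wire current: I_d = 27.5 mA = 0.0275 A.
The field is uniform, so I_d,enc = I_d (r/R)² = (0.0275)(4.62/11.6)² = 4.36×10^-3 A.

4.36×10^-3 A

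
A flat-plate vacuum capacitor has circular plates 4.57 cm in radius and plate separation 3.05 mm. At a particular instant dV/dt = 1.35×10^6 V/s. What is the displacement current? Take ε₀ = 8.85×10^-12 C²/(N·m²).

2.57×10^-5 A

The field between the plates is E = V/d, so dE/dt = (1.35×10^6)/(3.05×10^-3 m) = 4.426×10^8 V/(m·s).
I_d = ε₀ A (dE/dt) = (8.85×10^-12)(6.561×10^-3)(4.426×10^8) = 2.57×10^-5 A.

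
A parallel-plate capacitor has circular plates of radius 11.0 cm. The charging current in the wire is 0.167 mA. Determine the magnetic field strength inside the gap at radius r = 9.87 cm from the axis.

By continuity the displacement current in the gap matches the conduction current: I_d = 1.67×10^-4 A.
For r < R the Ampère–Maxwell law gives B(2πr) = μ₀ I_d (r²/R²), so B = μ₀ I_d r/(2πR²) = (4π×10^-7)(1.67×10^-4)(0.0987)/(2π·0.110²) = 2.72×10^-10 T.

2.72×10^-10 T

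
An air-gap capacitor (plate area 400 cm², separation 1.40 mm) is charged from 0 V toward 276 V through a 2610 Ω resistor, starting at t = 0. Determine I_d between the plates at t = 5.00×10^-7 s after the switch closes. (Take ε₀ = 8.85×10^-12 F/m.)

C = ε₀A/d = (8.85×10^-12)(0.0400)/(1.40×10^-3) = 2.529×10^-10 F, so τ = RC = 6.601×10^-7 s.
The conduction current is I(t) = (V₀/R) e^(−t/τ), and the displacement current between the plates equals it.
t/τ = 0.7575; I_d = (276/2610) · e^(−0.7575) = (0.1057)(0.4688) = 0.0496 A.

0.0496 A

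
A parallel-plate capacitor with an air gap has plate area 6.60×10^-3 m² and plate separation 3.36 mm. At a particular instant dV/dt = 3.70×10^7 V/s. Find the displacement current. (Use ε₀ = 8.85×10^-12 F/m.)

The field between the plates is E = V/d, so dE/dt = (3.70×10^7)/(3.36×10^-3 m) = 1.101×10^10 V/(m·s).
I_d = ε₀ A (dE/dt) = (8.85×10^-12)(6.60×10^-3)(1.101×10^10) = 6.43×10^-4 A.

6.43×10^-4 A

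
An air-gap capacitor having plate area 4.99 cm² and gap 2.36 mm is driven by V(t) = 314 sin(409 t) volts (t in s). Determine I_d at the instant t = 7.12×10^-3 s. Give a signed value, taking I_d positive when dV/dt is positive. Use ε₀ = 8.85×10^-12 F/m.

-2.34×10^-7 A

C = ε₀A/d = (8.85×10^-12)(4.99×10^-4)/(2.36×10^-3) = 1.871×10^-12 F. dV/dt = V₀ω·cos(ωt); at ωt = 2.91208 rad this factor is -0.9738.
I_d = C dV/dt = (1.871×10^-12)(314)(409)(-0.9738) = -2.34×10^-7 A.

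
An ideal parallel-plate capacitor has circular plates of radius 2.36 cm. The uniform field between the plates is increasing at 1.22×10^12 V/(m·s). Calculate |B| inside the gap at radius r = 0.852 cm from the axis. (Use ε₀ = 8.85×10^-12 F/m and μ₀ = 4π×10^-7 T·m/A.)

5.78×10^-8 T

I_d = ε₀ dΦ_E/dt = ε₀ πR² (dE/dt) = (8.85×10^-12)(1.750×10^-3)(1.22×10^12) = 0.01889 A through the full plate area.
∮B·dl = μ₀ I_d,enc with I_d,enc = I_d r²/R² = 2.462×10^-3 A; so B = μ₀ I_d,enc/(2πr) = 5.78×10^-8 T.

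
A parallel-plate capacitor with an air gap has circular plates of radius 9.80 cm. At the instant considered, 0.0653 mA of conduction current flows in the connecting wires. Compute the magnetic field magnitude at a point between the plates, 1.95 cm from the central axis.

2.65×10^-11 T

No conduction current crosses the gap, so I_d there equals the 6.53×10^-5 A in the leads.
For r < R the Ampère–Maxwell law gives B(2πr) = μ₀ I_d (r²/R²), so B = μ₀ I_d r/(2πR²) = (4π×10^-7)(6.53×10^-5)(0.0195)/(2π·0.0980²) = 2.65×10^-11 T.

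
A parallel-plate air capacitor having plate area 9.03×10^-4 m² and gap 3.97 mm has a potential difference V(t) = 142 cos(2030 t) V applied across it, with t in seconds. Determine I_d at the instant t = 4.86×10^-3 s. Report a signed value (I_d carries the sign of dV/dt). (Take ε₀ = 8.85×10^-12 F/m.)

2.48×10^-7 A

C = ε₀A/d = (8.85×10^-12)(9.03×10^-4)/(3.97×10^-3) = 2.013×10^-12 F. dV/dt = V₀ω·−sin(ωt); at ωt = 9.8658 rad this factor is 0.4269.
I_d = C dV/dt = (2.013×10^-12)(142)(2030)(0.4269) = 2.48×10^-7 A.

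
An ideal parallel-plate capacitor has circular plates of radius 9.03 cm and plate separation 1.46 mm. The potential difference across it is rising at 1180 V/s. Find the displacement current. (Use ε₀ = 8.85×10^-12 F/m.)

1.83×10^-7 A

The field between the plates is E = V/d, so dE/dt = (1180)/(1.46×10^-3 m) = 8.082×10^5 V/(m·s).
I_d = ε₀ A (dE/dt) = (8.85×10^-12)(0.02562)(8.082×10^5) = 1.83×10^-7 A.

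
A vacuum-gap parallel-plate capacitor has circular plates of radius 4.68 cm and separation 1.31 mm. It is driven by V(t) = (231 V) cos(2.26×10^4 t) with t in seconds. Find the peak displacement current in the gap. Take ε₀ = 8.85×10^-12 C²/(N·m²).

2.43×10^-4 A

(dE/dt)_max = V₀ω/d = 3.985×10^9 V/(m·s); ω = 2.26×10^4 rad/s.
I_d,max = ε₀ A (dE/dt)_max = (8.85×10^-12)(6.881×10^-3)(3.985×10^9) = 2.43×10^-4 A.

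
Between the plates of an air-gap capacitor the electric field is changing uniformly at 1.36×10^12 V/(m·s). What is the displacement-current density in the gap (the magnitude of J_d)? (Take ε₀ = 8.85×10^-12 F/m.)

The displacement-current density is ε₀ ∂E/∂t = (8.85×10^-12)(1.36×10^12) = 12.0 A/m².

12.0 A/m²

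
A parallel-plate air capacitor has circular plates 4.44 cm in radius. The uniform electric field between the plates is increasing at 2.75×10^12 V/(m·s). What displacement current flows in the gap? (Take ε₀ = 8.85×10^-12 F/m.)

With a uniform field, Φ_E = EA, so I_d = ε₀ A dE/dt = 0.151 A.

0.151 A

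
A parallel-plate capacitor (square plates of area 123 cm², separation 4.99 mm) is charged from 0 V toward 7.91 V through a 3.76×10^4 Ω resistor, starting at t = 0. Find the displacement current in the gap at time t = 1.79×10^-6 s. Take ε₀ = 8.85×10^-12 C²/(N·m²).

C = ε₀A/d = (8.85×10^-12)(0.0123)/(4.99×10^-3) = 2.181×10^-11 F and τ = RC = 8.201×10^-7 s. I_d in the gap equals the RC charging current.
I_d(t) = (V₀/R) e^(−t/τ) = 2.104×10^-4 · e^(−2.183) = 2.37×10^-5 A.

2.37×10^-5 A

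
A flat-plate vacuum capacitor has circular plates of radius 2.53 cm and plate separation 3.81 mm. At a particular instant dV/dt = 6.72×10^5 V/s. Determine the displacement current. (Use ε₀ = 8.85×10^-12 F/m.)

3.14×10^-6 A

E = V/d so dE/dt = (dV/dt)/d = 1.764×10^8 V/(m·s), and I_d = ε₀ A dE/dt = (8.85×10^-12)(2.011×10^-3)(1.764×10^8) = 3.14×10^-6 A.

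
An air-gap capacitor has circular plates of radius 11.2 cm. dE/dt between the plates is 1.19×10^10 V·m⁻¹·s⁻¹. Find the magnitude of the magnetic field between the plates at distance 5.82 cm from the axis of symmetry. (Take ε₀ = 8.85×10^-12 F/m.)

3.85×10^-9 T

I_d = ε₀ dΦ_E/dt = ε₀ πR² (dE/dt) = (8.85×10^-12)(0.03941)(1.19×10^10) = 4.150×10^-3 A through the full plate area.
For r < R the Ampère–Maxwell law gives B(2πr) = μ₀ I_d (r²/R²), so B = μ₀ I_d r/(2πR²) = (4π×10^-7)(4.150×10^-3)(0.0582)/(2π·0.112²) = 3.85×10^-9 T.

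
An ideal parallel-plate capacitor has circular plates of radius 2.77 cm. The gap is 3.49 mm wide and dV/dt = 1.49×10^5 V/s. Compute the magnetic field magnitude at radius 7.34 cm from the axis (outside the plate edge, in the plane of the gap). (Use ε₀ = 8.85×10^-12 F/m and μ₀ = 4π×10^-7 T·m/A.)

2.48×10^-12 T

With E = V/d, dE/dt = 4.269×10^7 V/(m·s) and πR² = 2.411×10^-3 m², giving I_d = ε₀ πR² dE/dt = 9.109×10^-7 A.
With r > R the enclosed displacement current is the full I_d; B = μ₀ I_d / (2πr) = 2.48×10^-12 T.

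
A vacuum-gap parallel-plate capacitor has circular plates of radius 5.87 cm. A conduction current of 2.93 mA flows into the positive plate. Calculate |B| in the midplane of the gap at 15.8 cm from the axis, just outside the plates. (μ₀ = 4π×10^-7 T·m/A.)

3.71×10^-9 T

By continuity the displacement current in the gap matches the conduction current: I_d = 2.93×10^-3 A.
Outside the plates the loop encloses all of I_d, so B·2πr = μ₀ I_d and B = 3.71×10^-9 T.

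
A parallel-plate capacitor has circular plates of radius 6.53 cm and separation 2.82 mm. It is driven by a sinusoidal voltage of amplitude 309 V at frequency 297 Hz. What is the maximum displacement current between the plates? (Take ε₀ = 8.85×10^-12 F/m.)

2.42×10^-5 A

C = ε₀A/d = (8.85×10^-12)(0.01340)/(2.82×10^-3) = 4.205×10^-11 F; ω = 2πf = 1866 rad/s.
I_d = C dV/dt, so |I_d|_max = C V₀ ω = (4.205×10^-11)(309)(1866) = 2.42×10^-5 A.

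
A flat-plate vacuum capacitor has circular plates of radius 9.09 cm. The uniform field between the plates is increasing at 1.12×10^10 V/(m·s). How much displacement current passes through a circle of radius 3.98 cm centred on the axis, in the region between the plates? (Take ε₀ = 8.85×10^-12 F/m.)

Through the whole plate area (πR² = 0.02596 m²), I_d = ε₀ πR² dE/dt = 2.573×10^-3 A.
Through an area πr² the displacement current is I_d·(πr²/πR²) = I_d (r/R)² = 4.93×10^-4 A.

4.93×10^-4 A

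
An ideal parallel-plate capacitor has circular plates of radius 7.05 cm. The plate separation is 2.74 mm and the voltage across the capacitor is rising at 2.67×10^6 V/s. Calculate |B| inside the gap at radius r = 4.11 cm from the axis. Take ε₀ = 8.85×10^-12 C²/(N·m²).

2.23×10^-10 T

dE/dt = (dV/dt)/d = 9.745×10^8 V/(m·s); I_d = ε₀(πR²)(dE/dt) = (8.85×10^-12)(0.01561)(9.745×10^8) = 1.346×10^-4 A.
For r < R the Ampère–Maxwell law gives B(2πr) = μ₀ I_d (r²/R²), so B = μ₀ I_d r/(2πR²) = (4π×10^-7)(1.346×10^-4)(0.0411)/(2π·0.0705²) = 2.23×10^-10 T.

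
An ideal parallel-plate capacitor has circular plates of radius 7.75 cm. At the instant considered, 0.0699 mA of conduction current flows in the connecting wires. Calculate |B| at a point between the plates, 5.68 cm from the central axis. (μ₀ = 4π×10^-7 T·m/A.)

1.32×10^-10 T

No conduction current crosses the gap, so I_d there equals the 6.99×10^-5 A in the leads.
∮B·dl = μ₀ I_d,enc with I_d,enc = I_d r²/R² = 3.755×10^-5 A; so B = μ₀ I_d,enc/(2πr) = 1.32×10^-10 T.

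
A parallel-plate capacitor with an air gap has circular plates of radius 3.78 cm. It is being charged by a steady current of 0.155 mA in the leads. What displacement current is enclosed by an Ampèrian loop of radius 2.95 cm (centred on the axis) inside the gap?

By continuity the displacement current in the gap matches the conduction current: I_d = 1.55×10^-4 A.
Since J_d is uniform, the enclosed fraction is (r/R)² = 0.6091, giving I_d,enc = 9.44×10^-5 A.

9.44×10^-5 A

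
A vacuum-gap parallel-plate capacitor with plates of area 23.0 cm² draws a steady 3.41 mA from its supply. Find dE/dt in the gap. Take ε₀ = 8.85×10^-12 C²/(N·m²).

The displacement current between the plates equals the conduction current, I_d = 3.41 mA.
Inverting I_d = ε₀ A dE/dt gives dE/dt = 3.41×10^-3 / (8.85×10^-12 · 2.30×10^-3) = 1.68×10^11 V/(m·s).

1.68×10^11 V/(m·s)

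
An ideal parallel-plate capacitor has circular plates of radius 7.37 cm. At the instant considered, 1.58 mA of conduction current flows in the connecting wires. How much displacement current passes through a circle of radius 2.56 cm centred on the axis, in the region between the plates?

1.91×10^-4 A

By continuity the displacement current in the gap matches the conduction current: I_d = 1.58×10^-3 A.
The field is uniform, so I_d,enc = I_d (r/R)² = (1.58×10^-3)(2.56/7.37)² = 1.91×10^-4 A.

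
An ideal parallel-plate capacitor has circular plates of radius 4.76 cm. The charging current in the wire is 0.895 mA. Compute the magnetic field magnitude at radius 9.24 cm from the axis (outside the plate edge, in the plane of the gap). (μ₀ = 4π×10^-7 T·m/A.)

No conduction current crosses the gap, so I_d there equals the 8.95×10^-4 A in the leads.
With r > R the enclosed displacement current is the full I_d; B = μ₀ I_d / (2πr) = 1.94×10^-9 T.

1.94×10^-9 T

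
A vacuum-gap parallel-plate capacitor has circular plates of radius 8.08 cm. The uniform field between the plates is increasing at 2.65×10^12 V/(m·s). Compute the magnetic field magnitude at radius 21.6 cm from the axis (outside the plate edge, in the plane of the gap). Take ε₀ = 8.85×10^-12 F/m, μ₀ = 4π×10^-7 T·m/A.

4.45×10^-7 T

Total displacement current: I_d = ε₀(πR²)(dE/dt) = (8.85×10^-12)(0.02051)(2.65×10^12) = 0.4810 A.
Outside the plates the loop encloses all of I_d, so B·2πr = μ₀ I_d and B = 4.45×10^-7 T.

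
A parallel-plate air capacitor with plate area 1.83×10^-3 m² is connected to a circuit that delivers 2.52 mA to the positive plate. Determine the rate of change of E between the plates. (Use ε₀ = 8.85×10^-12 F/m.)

Charge continuity gives I_d = I = 2.52×10^-3 A between the plates.
Since I_d = ε₀ A dE/dt, dE/dt = I_d/(ε₀A) = (2.52×10^-3)/((8.85×10^-12)(1.83×10^-3)) = 1.56×10^11 V/(m·s).

1.56×10^11 V/(m·s)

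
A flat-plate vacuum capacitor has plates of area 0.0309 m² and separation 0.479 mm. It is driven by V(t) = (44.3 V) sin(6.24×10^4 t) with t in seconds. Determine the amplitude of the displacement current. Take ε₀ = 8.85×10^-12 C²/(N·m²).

1.58×10^-3 A

C = ε₀A/d = (8.85×10^-12)(0.0309)/(4.79×10^-4) = 5.709×10^-10 F; ω = 6.24×10^4 rad/s.
I_d = C dV/dt, so |I_d|_max = C V₀ ω = (5.709×10^-10)(44.3)(6.24×10^4) = 1.58×10^-3 A.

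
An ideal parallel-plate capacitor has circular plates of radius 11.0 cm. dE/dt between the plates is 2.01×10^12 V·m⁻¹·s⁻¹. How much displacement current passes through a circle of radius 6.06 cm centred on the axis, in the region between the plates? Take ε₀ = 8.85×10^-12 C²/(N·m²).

0.205 A

Total displacement current: I_d = ε₀(πR²)(dE/dt) = (8.85×10^-12)(0.03801)(2.01×10^12) = 0.6761 A.
Since J_d is uniform, the enclosed fraction is (r/R)² = 0.3035, giving I_d,enc = 0.205 A.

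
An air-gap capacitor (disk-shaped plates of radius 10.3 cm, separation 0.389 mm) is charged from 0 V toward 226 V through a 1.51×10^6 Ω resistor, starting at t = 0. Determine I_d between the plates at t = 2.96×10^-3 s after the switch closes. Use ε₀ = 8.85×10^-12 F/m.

With C = ε₀A/d = (8.85×10^-12)(0.03333)/(3.89×10^-4) = 7.583×10^-10 F, the time constant is τ = RC = 1.145×10^-3 s, so t/τ = 2.585 and e^(−t/τ) = 0.07540.
I_d = I_cond = (V₀/R) e^(−t/τ) = (1.497×10^-4)(0.07540) = 1.13×10^-5 A.

1.13×10^-5 A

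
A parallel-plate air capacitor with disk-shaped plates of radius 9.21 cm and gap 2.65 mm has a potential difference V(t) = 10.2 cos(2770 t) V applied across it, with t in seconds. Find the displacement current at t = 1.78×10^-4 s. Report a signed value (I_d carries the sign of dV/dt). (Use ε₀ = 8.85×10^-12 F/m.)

-1.19×10^-6 A

C = ε₀A/d = (8.85×10^-12)(0.02665)/(2.65×10^-3) = 8.900×10^-11 F. dV/dt = V₀ω·−sin(ωt); at ωt = 0.49306 rad this factor is -0.4733.
I_d = C dV/dt = (8.900×10^-11)(10.2)(2770)(-0.4733) = -1.19×10^-6 A.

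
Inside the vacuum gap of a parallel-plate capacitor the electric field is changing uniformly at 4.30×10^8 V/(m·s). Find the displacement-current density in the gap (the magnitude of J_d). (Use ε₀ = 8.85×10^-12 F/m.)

3.81×10^-3 A/m²

J_d = ε₀ ∂E/∂t, so J_d = 3.81×10^-3 A/m².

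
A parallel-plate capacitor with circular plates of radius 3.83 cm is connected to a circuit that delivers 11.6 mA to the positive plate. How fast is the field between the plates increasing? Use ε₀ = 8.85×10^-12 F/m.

2.84×10^11 V/(m·s)

Charge continuity gives I_d = I = 0.0116 A between the plates.
Since I_d = ε₀ A dE/dt, dE/dt = I_d/(ε₀A) = (0.0116)/((8.85×10^-12)(4.608×10^-3)) = 2.84×10^11 V/(m·s).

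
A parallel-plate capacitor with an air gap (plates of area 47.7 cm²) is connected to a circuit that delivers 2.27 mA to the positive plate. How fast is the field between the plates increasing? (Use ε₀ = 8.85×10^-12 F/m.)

5.38×10^10 V/(m·s)

The displacement current between the plates equals the conduction current, I_d = 2.27 mA.
Then dE/dt = I_d/(ε₀A) = 5.38×10^10 V/(m·s).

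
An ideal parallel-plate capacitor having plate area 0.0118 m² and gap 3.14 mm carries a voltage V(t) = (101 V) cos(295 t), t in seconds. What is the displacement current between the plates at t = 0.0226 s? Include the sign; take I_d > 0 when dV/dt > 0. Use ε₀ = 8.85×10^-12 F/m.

C = ε₀A/d = (8.85×10^-12)(0.0118)/(3.14×10^-3) = 3.326×10^-11 F. dV/dt = V₀ω·−sin(ωt); at ωt = 6.667 rad this factor is -0.3745.
I_d = C dV/dt = (3.326×10^-11)(101)(295)(-0.3745) = -3.71×10^-7 A.

-3.71×10^-7 A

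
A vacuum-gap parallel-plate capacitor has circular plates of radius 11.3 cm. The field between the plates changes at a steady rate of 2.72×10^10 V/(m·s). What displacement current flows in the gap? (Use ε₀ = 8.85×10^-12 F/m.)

With a uniform field, Φ_E = EA, so I_d = ε₀ A dE/dt = 9.66×10^-3 A.

9.66×10^-3 A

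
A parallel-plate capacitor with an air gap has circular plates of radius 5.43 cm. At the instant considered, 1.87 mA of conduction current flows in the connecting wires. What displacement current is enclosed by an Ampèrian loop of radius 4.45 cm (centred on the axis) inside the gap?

1.26×10^-3 A

No conduction current crosses the gap, so I_d there equals the 1.87×10^-3 A in the leads.
Through an area πr² the displacement current is I_d·(πr²/πR²) = I_d (r/R)² = 1.26×10^-3 A.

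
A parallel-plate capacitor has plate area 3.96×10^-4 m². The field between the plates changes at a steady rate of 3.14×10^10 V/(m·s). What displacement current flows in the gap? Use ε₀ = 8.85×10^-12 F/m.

I_d = ε₀ A (dE/dt) = (8.85×10^-12)(3.96×10^-4 m²)(3.14×10^10) = 1.10×10^-4 A.

1.10×10^-4 A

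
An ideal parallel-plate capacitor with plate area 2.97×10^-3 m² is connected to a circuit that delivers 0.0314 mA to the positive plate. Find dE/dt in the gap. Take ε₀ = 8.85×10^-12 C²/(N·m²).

1.19×10^9 V/(m·s)

Charge continuity gives I_d = I = 3.14×10^-5 A between the plates.
Since I_d = ε₀ A dE/dt, dE/dt = I_d/(ε₀A) = (3.14×10^-5)/((8.85×10^-12)(2.97×10^-3)) = 1.19×10^9 V/(m·s).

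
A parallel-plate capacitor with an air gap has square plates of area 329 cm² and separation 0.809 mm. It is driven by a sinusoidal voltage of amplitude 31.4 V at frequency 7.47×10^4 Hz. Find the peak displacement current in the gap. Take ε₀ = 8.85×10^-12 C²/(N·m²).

The displacement current equals the conduction current C dV/dt, which peaks at C V₀ ω.
With C = ε₀A/d = (8.85×10^-12)(0.0329)/(8.09×10^-4) = 3.599×10^-10 F and ω = 2πf = 4.694×10^5 rad/s, I_d,max = (3.599×10^-10)(31.4)(4.694×10^5) = 5.30×10^-3 A.

5.30×10^-3 A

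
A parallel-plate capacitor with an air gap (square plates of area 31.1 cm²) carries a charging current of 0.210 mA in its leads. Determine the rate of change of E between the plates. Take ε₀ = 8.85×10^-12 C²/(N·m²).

The displacement current between the plates equals the conduction current, I_d = 0.210 mA.
Since I_d = ε₀ A dE/dt, dE/dt = I_d/(ε₀A) = (2.10×10^-4)/((8.85×10^-12)(3.11×10^-3)) = 7.63×10^9 V/(m·s).

7.63×10^9 V/(m·s)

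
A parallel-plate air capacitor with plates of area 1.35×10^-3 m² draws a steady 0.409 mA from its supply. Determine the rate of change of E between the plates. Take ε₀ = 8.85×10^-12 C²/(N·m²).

The displacement current between the plates equals the conduction current, I_d = 0.409 mA.
Inverting I_d = ε₀ A dE/dt gives dE/dt = 4.09×10^-4 / (8.85×10^-12 · 1.35×10^-3) = 3.42×10^10 V/(m·s).

3.42×10^10 V/(m·s)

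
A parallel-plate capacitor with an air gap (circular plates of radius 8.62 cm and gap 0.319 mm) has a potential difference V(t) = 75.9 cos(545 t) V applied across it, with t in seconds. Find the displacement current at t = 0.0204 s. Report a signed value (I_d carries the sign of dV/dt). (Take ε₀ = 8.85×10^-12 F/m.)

C = ε₀A/d = (8.85×10^-12)(0.02334)/(3.19×10^-4) = 6.475×10^-10 F. dV/dt = V₀ω·−sin(ωt); at ωt = 11.118 rad this factor is 0.9925.
I_d = C dV/dt = (6.475×10^-10)(75.9)(545)(0.9925) = 2.66×10^-5 A.

2.66×10^-5 A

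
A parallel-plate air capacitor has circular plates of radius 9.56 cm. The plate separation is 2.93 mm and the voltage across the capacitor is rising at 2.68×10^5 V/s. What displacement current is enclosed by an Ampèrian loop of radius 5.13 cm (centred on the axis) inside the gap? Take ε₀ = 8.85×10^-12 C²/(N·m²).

6.69×10^-6 A

dE/dt = (dV/dt)/d = 9.147×10^7 V/(m·s); I_d = ε₀(πR²)(dE/dt) = (8.85×10^-12)(0.02871)(9.147×10^7) = 2.324×10^-5 A.
Since J_d is uniform, the enclosed fraction is (r/R)² = 0.2880, giving I_d,enc = 6.69×10^-6 A.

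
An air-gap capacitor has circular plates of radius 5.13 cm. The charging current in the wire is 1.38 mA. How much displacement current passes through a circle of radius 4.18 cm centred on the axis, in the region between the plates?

Between the plates the displacement current equals the wire current: I_d = 1.38 mA = 1.38×10^-3 A.
Since J_d is uniform, the enclosed fraction is (r/R)² = 0.6639, giving I_d,enc = 9.16×10^-4 A.

9.16×10^-4 A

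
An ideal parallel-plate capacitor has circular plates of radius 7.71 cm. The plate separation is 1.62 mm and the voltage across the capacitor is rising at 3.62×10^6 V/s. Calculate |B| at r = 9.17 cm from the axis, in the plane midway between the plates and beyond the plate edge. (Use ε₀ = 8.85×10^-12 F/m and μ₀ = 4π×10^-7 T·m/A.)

dE/dt = (dV/dt)/d = 2.235×10^9 V/(m·s); I_d = ε₀(πR²)(dE/dt) = (8.85×10^-12)(0.01867)(2.235×10^9) = 3.693×10^-4 A.
For r ≥ R the full I_d is enclosed: B = μ₀ I_d/(2πr) = (4π×10^-7)(3.693×10^-4)/(2π·0.0917) = 8.05×10^-10 T.

8.05×10^-10 T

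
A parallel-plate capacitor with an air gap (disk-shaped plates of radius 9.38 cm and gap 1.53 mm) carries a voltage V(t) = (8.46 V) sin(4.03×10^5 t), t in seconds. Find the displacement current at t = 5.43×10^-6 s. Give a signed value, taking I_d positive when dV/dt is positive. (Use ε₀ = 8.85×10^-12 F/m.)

-3.16×10^-4 A

dE/dt = (V₀ω/d)·cos(ωt) with ωt = 2.18829 rad: (8.46)(4.03×10^5)(-0.5790)/(1.53×10^-3) = -1.290×10^9 V/(m·s).
I_d = ε₀ A dE/dt = (8.85×10^-12)(0.02764)(-1.290×10^9) = -3.16×10^-4 A.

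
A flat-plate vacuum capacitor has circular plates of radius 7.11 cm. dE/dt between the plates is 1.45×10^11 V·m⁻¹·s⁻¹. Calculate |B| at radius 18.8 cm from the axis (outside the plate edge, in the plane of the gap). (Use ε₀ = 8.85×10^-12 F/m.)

2.17×10^-8 T

Through the whole plate area (πR² = 0.01588 m²), I_d = ε₀ πR² dE/dt = 0.02038 A.
With r > R the enclosed displacement current is the full I_d; B = μ₀ I_d / (2πr) = 2.17×10^-8 T.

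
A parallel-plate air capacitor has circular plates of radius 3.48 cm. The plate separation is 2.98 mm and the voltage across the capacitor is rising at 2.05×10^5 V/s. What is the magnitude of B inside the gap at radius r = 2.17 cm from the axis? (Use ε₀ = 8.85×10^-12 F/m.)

I_d = C dV/dt with C = ε₀πR²/d = 1.130×10^-11 F, so I_d = (1.130×10^-11)(2.05×10^5) = 2.317×10^-6 A.
An Ampèrian loop of radius r encloses a fraction (r/R)² of I_d. Then B·2πr = μ₀ I_d (r/R)², giving B = μ₀ I_d r/(2πR²) = 8.30×10^-12 T.

8.30×10^-12 T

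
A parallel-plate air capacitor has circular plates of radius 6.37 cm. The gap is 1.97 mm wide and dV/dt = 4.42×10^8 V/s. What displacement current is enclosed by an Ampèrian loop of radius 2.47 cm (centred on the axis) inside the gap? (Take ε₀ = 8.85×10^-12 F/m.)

I_d = C dV/dt with C = ε₀πR²/d = 5.728×10^-11 F, so I_d = (5.728×10^-11)(4.42×10^8) = 0.02532 A.
The field is uniform, so I_d,enc = I_d (r/R)² = (0.02532)(2.47/6.37)² = 3.81×10^-3 A.

3.81×10^-3 A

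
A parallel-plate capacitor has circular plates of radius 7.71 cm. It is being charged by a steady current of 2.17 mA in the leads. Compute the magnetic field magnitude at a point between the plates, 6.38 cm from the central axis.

4.66×10^-9 T

By continuity the displacement current in the gap matches the conduction current: I_d = 2.17×10^-3 A.
∮B·dl = μ₀ I_d,enc with I_d,enc = I_d r²/R² = 1.486×10^-3 A; so B = μ₀ I_d,enc/(2πr) = 4.66×10^-9 T.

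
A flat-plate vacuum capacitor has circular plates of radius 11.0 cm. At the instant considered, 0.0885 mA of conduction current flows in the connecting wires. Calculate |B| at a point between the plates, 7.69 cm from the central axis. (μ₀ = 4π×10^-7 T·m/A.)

1.12×10^-10 T

No conduction current crosses the gap, so I_d there equals the 8.85×10^-5 A in the leads.
An Ampèrian loop of radius r encloses a fraction (r/R)² of I_d. Then B·2πr = μ₀ I_d (r/R)², giving B = μ₀ I_d r/(2πR²) = 1.12×10^-10 T.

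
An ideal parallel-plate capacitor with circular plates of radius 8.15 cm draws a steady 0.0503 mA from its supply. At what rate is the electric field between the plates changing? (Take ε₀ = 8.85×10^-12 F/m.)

By continuity, I_d in the gap equals the 0.0503 mA flowing in the wire.
Inverting I_d = ε₀ A dE/dt gives dE/dt = 5.03×10^-5 / (8.85×10^-12 · 0.02087) = 2.72×10^8 V/(m·s).

2.72×10^8 V/(m·s)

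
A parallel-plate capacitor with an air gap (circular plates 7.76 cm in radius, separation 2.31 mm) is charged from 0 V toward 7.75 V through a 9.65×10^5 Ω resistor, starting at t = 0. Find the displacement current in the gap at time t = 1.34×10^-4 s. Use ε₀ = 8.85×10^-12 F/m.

C = ε₀A/d = (8.85×10^-12)(0.01892)/(2.31×10^-3) = 7.249×10^-11 F, so τ = RC = 6.995×10^-5 s.
The conduction current is I(t) = (V₀/R) e^(−t/τ), and the displacement current between the plates equals it.
t/τ = 1.916; I_d = (7.75/9.65×10^5) · e^(−1.916) = (8.031×10^-6)(0.1472) = 1.18×10^-6 A.

1.18×10^-6 A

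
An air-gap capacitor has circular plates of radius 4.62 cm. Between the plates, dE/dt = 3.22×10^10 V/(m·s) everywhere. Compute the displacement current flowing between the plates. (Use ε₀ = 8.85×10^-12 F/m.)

1.91×10^-3 A

With a uniform field, Φ_E = EA, so I_d = ε₀ A dE/dt = 1.91×10^-3 A.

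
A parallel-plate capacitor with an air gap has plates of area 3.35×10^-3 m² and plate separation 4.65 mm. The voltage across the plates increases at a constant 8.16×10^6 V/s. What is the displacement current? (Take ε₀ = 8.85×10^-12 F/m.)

5.20×10^-5 A

C = ε₀A/d = (8.85×10^-12)(3.35×10^-3)/(4.65×10^-3) = 6.376×10^-12 F.
I_d = C dV/dt = (6.376×10^-12)(8.16×10^6) = 5.20×10^-5 A.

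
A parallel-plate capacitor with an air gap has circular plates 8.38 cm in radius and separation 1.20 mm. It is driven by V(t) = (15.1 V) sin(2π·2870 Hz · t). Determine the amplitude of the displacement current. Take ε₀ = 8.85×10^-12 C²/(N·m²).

C = ε₀A/d = (8.85×10^-12)(0.02206)/(1.20×10^-3) = 1.627×10^-10 F; ω = 2πf = 1.803×10^4 rad/s.
I_d = C dV/dt, so |I_d|_max = C V₀ ω = (1.627×10^-10)(15.1)(1.803×10^4) = 4.43×10^-5 A.

4.43×10^-5 A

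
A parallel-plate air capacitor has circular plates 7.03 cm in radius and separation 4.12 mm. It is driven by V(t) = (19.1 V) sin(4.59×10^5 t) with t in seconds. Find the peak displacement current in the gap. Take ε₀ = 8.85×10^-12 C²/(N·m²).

2.92×10^-4 A

The displacement current equals the conduction current C dV/dt, which peaks at C V₀ ω.
With C = ε₀A/d = (8.85×10^-12)(0.01553)/(4.12×10^-3) = 3.336×10^-11 F and ω = 4.59×10^5 rad/s, I_d,max = (3.336×10^-11)(19.1)(4.59×10^5) = 2.92×10^-4 A.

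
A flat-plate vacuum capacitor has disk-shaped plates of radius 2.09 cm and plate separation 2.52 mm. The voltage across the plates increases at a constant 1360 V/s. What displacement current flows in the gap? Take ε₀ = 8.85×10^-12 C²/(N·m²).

6.55×10^-9 A

The field between the plates is E = V/d, so dE/dt = (1360)/(2.52×10^-3 m) = 5.397×10^5 V/(m·s).
I_d = ε₀ A (dE/dt) = (8.85×10^-12)(1.372×10^-3)(5.397×10^5) = 6.55×10^-9 A.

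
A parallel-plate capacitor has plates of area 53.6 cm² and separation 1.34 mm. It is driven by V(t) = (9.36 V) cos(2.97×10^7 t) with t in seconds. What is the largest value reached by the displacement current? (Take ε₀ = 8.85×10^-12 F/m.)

(dE/dt)_max = V₀ω/d = 2.075×10^11 V/(m·s); ω = 2.97×10^7 rad/s.
I_d,max = ε₀ A (dE/dt)_max = (8.85×10^-12)(5.36×10^-3)(2.075×10^11) = 9.84×10^-3 A.

9.84×10^-3 A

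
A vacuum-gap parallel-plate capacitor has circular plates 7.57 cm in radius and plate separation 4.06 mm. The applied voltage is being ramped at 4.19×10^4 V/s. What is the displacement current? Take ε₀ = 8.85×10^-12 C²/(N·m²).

E = V/d so dE/dt = (dV/dt)/d = 1.032×10^7 V/(m·s), and I_d = ε₀ A dE/dt = (8.85×10^-12)(0.01800)(1.032×10^7) = 1.64×10^-6 A.

1.64×10^-6 A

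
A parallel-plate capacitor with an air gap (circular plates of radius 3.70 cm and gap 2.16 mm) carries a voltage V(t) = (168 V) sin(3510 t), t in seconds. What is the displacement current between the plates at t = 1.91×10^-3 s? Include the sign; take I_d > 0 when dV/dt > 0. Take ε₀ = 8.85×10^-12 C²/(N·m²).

9.48×10^-6 A

dV/dt = (168)(3510)·cos(6.7041) = 5.382×10^5 V/s.
I_d = C dV/dt with C = ε₀A/d = (8.85×10^-12)(4.301×10^-3)/(2.16×10^-3) = 1.762×10^-11 F, so I_d = (1.762×10^-11)(5.382×10^5) = 9.48×10^-6 A.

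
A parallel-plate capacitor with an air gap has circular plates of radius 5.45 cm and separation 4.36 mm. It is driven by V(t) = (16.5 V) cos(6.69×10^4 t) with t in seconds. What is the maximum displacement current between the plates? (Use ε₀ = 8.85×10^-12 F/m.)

The displacement current equals the conduction current C dV/dt, which peaks at C V₀ ω.
With C = ε₀A/d = (8.85×10^-12)(9.331×10^-3)/(4.36×10^-3) = 1.894×10^-11 F and ω = 6.69×10^4 rad/s, I_d,max = (1.894×10^-11)(16.5)(6.69×10^4) = 2.09×10^-5 A.

2.09×10^-5 A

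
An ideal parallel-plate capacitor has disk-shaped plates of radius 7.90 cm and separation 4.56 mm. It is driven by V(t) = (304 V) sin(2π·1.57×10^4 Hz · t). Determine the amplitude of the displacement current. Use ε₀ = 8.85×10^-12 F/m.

1.14×10^-3 A

(dE/dt)_max = V₀ω/d = 6.577×10^9 V/(m·s); ω = 2πf = 9.865×10^4 rad/s.
I_d,max = ε₀ A (dE/dt)_max = (8.85×10^-12)(0.01961)(6.577×10^9) = 1.14×10^-3 A.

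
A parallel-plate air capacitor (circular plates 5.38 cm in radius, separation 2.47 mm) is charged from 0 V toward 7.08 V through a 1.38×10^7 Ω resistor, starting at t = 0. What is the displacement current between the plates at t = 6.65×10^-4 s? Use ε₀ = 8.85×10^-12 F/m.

C = ε₀A/d = (8.85×10^-12)(9.093×10^-3)/(2.47×10^-3) = 3.258×10^-11 F and τ = RC = 4.496×10^-4 s. I_d in the gap equals the RC charging current.
I_d(t) = (V₀/R) e^(−t/τ) = 5.130×10^-7 · e^(−1.479) = 1.17×10^-7 A.

1.17×10^-7 A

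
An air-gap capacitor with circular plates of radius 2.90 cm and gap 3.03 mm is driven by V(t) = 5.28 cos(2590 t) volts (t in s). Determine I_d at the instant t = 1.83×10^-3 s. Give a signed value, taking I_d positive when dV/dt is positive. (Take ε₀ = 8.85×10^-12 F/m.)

1.05×10^-7 A

dV/dt = (5.28)(2590)·−sin(4.7397) = 1.367×10^4 V/s.
I_d = C dV/dt with C = ε₀A/d = (8.85×10^-12)(2.642×10^-3)/(3.03×10^-3) = 7.717×10^-12 F, so I_d = (7.717×10^-12)(1.367×10^4) = 1.05×10^-7 A.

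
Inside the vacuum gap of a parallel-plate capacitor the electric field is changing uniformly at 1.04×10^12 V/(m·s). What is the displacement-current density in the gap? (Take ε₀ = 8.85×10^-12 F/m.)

J_d = ε₀ ∂E/∂t, so J_d = 9.20 A/m².

9.20 A/m²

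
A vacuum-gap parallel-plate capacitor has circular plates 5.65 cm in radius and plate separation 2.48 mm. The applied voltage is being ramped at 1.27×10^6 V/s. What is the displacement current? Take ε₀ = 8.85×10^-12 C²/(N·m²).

4.55×10^-5 A

The displacement current equals the charging current C dV/dt. With C = ε₀A/d = (8.85×10^-12)(0.01003)/(2.48×10^-3) = 3.579×10^-11 F, I_d = (3.579×10^-11)(1.27×10^6) = 4.55×10^-5 A.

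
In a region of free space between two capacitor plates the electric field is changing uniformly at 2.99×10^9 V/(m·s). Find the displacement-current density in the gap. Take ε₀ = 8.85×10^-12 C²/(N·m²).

0.0265 A/m²

J_d = ε₀ ∂E/∂t, so J_d = 0.0265 A/m².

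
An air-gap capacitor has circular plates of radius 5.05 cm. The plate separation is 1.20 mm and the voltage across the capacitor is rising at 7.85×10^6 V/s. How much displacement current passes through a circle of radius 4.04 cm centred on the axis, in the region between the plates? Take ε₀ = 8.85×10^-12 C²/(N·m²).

With E = V/d, dE/dt = 6.542×10^9 V/(m·s) and πR² = 8.012×10^-3 m², giving I_d = ε₀ πR² dE/dt = 4.639×10^-4 A.
The field is uniform, so I_d,enc = I_d (r/R)² = (4.639×10^-4)(4.04/5.05)² = 2.97×10^-4 A.

2.97×10^-4 A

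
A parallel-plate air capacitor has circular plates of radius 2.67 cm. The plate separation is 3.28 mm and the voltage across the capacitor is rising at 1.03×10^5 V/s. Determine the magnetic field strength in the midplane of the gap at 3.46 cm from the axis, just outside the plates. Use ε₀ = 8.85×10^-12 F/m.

3.60×10^-12 T

dE/dt = (dV/dt)/d = 3.140×10^7 V/(m·s); I_d = ε₀(πR²)(dE/dt) = (8.85×10^-12)(2.240×10^-3)(3.140×10^7) = 6.225×10^-7 A.
With r > R the enclosed displacement current is the full I_d; B = μ₀ I_d / (2πr) = 3.60×10^-12 T.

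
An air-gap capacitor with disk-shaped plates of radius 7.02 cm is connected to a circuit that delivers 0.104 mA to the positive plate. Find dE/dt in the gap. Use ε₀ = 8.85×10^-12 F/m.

7.59×10^8 V/(m·s)

The displacement current between the plates equals the conduction current, I_d = 0.104 mA.
Then dE/dt = I_d/(ε₀A) = 7.59×10^8 V/(m·s).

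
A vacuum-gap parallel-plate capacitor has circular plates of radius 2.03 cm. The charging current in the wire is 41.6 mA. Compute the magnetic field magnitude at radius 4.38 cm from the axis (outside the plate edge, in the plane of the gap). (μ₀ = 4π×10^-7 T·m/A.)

Between the plates the displacement current equals the wire current: I_d = 41.6 mA = 0.0416 A.
With r > R the enclosed displacement current is the full I_d; B = μ₀ I_d / (2πr) = 1.90×10^-7 T.

1.90×10^-7 T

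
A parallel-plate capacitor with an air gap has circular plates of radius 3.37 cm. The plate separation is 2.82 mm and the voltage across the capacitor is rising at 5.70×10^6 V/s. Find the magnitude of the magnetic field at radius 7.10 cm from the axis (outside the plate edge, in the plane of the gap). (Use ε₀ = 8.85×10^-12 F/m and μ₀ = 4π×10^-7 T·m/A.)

dE/dt = (dV/dt)/d = 2.021×10^9 V/(m·s); I_d = ε₀(πR²)(dE/dt) = (8.85×10^-12)(3.568×10^-3)(2.021×10^9) = 6.382×10^-5 A.
For r ≥ R the full I_d is enclosed: B = μ₀ I_d/(2πr) = (4π×10^-7)(6.382×10^-5)/(2π·0.0710) = 1.80×10^-10 T.

1.80×10^-10 T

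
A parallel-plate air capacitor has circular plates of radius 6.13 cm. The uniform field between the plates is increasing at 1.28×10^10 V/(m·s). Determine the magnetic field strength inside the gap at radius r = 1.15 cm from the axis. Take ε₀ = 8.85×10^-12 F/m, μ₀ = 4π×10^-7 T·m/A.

Through the whole plate area (πR² = 0.01181 m²), I_d = ε₀ πR² dE/dt = 1.338×10^-3 A.
For r < R the Ampère–Maxwell law gives B(2πr) = μ₀ I_d (r²/R²), so B = μ₀ I_d r/(2πR²) = (4π×10^-7)(1.338×10^-3)(0.0115)/(2π·0.0613²) = 8.19×10^-10 T.

8.19×10^-10 T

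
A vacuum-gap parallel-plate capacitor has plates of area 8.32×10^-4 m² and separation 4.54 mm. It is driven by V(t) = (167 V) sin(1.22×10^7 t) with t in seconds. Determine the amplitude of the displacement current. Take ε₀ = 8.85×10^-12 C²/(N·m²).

3.30×10^-3 A

C = ε₀A/d = (8.85×10^-12)(8.32×10^-4)/(4.54×10^-3) = 1.622×10^-12 F; ω = 1.22×10^7 rad/s.
I_d = C dV/dt, so |I_d|_max = C V₀ ω = (1.622×10^-12)(167)(1.22×10^7) = 3.30×10^-3 A.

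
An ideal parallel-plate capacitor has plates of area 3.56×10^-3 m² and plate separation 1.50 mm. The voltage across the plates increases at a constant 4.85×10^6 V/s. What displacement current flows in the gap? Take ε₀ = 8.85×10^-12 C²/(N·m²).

1.02×10^-4 A

The field between the plates is E = V/d, so dE/dt = (4.85×10^6)/(1.50×10^-3 m) = 3.233×10^9 V/(m·s).
I_d = ε₀ A (dE/dt) = (8.85×10^-12)(3.56×10^-3)(3.233×10^9) = 1.02×10^-4 A.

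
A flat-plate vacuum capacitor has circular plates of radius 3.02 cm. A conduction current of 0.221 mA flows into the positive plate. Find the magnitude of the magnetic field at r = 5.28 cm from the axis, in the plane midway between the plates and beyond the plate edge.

8.37×10^-10 T

Between the plates the displacement current equals the wire current: I_d = 0.221 mA = 2.21×10^-4 A.
With r > R the enclosed displacement current is the full I_d; B = μ₀ I_d / (2πr) = 8.37×10^-10 T.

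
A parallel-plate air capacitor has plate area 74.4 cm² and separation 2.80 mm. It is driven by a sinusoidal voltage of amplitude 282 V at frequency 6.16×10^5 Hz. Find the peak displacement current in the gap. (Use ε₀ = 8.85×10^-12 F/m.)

0.0257 A

The displacement current equals the conduction current C dV/dt, which peaks at C V₀ ω.
With C = ε₀A/d = (8.85×10^-12)(7.44×10^-3)/(2.80×10^-3) = 2.352×10^-11 F and ω = 2πf = 3.870×10^6 rad/s, I_d,max = (2.352×10^-11)(282)(3.870×10^6) = 0.0257 A.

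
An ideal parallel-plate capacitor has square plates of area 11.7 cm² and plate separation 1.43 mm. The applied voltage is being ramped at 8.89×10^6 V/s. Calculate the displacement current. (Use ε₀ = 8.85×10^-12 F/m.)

The displacement current equals the charging current C dV/dt. With C = ε₀A/d = (8.85×10^-12)(1.17×10^-3)/(1.43×10^-3) = 7.241×10^-12 F, I_d = (7.241×10^-12)(8.89×10^6) = 6.44×10^-5 A.

6.44×10^-5 A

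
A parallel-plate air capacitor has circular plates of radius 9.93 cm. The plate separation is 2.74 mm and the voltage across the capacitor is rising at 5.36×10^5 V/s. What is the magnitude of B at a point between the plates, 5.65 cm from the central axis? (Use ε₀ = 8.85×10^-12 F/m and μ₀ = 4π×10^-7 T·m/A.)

6.15×10^-11 T

dE/dt = (dV/dt)/d = 1.956×10^8 V/(m·s); I_d = ε₀(πR²)(dE/dt) = (8.85×10^-12)(0.03098)(1.956×10^8) = 5.363×10^-5 A.
For r < R the Ampère–Maxwell law gives B(2πr) = μ₀ I_d (r²/R²), so B = μ₀ I_d r/(2πR²) = (4π×10^-7)(5.363×10^-5)(0.0565)/(2π·0.0993²) = 6.15×10^-11 T.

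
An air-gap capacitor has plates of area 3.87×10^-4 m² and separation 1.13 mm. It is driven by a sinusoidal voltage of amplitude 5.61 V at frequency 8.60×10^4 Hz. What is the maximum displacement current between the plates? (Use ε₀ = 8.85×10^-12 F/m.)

The displacement current equals the conduction current C dV/dt, which peaks at C V₀ ω.
With C = ε₀A/d = (8.85×10^-12)(3.87×10^-4)/(1.13×10^-3) = 3.031×10^-12 F and ω = 2πf = 5.404×10^5 rad/s, I_d,max = (3.031×10^-12)(5.61)(5.404×10^5) = 9.19×10^-6 A.

9.19×10^-6 A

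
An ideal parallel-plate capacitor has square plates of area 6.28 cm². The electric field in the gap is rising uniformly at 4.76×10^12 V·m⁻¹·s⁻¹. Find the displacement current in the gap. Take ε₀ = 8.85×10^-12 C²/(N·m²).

0.0265 A

I_d = ε₀ A (dE/dt) = (8.85×10^-12)(6.28×10^-4 m²)(4.76×10^12) = 0.0265 A.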